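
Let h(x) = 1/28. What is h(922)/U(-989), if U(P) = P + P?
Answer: -1/55384 ≈ -1.8056e-5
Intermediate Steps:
U(P) = 2*P
h(x) = 1/28
h(922)/U(-989) = 1/(28*((2*(-989)))) = (1/28)/(-1978) = (1/28)*(-1/1978) = -1/55384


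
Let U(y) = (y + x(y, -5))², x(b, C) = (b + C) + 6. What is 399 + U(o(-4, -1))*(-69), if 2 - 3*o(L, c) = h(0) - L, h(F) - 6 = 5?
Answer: -10970/3 ≈ -3656.7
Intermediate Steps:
h(F) = 11 (h(F) = 6 + 5 = 11)
x(b, C) = 6 + C + b (x(b, C) = (C + b) + 6 = 6 + C + b)
o(L, c) = -3 + L/3 (o(L, c) = ⅔ - (11 - L)/3 = ⅔ + (-11/3 + L/3) = -3 + L/3)
U(y) = (1 + 2*y)² (U(y) = (y + (6 - 5 + y))² = (y + (1 + y))² = (1 + 2*y)²)
399 + U(o(-4, -1))*(-69) = 399 + (1 + 2*(-3 + (⅓)*(-4)))²*(-69) = 399 + (1 + 2*(-3 - 4/3))²*(-69) = 399 + (1 + 2*(-13/3))²*(-69) = 399 + (1 - 26/3)²*(-69) = 399 + (-23/3)²*(-69) = 399 + (529/9)*(-69) = 399 - 12167/3 = -10970/3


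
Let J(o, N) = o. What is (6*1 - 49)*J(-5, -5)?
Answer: 215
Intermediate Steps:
(6*1 - 49)*J(-5, -5) = (6*1 - 49)*(-5) = (6 - 49)*(-5) = -43*(-5) = 215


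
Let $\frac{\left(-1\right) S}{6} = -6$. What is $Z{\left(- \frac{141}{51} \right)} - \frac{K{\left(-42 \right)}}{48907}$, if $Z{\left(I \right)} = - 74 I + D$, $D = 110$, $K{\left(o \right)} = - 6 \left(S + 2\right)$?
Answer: $\frac{261558512}{831419} \approx 314.59$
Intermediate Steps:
$S = 36$ ($S = \left(-6\right) \left(-6\right) = 36$)
$K{\left(o \right)} = -228$ ($K{\left(o \right)} = - 6 \left(36 + 2\right) = \left(-6\right) 38 = -228$)
$Z{\left(I \right)} = 110 - 74 I$ ($Z{\left(I \right)} = - 74 I + 110 = 110 - 74 I$)
$Z{\left(- \frac{141}{51} \right)} - \frac{K{\left(-42 \right)}}{48907} = \left(110 - 74 \left(- \frac{141}{51}\right)\right) - - \frac{228}{48907} = \left(110 - 74 \left(\left(-141\right) \frac{1}{51}\right)\right) - \left(-228\right) \frac{1}{48907} = \left(110 - - \frac{3478}{17}\right) - - \frac{228}{48907} = \left(110 + \frac{3478}{17}\right) + \frac{228}{48907} = \frac{5348}{17} + \frac{228}{48907} = \frac{261558512}{831419}$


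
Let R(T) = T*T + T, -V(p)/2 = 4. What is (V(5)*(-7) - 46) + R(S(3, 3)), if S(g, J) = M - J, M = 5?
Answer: 16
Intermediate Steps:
S(g, J) = 5 - J
V(p) = -8 (V(p) = -2*4 = -8)
R(T) = T + T² (R(T) = T² + T = T + T²)
(V(5)*(-7) - 46) + R(S(3, 3)) = (-8*(-7) - 46) + (5 - 1*3)*(1 + (5 - 1*3)) = (56 - 46) + (5 - 3)*(1 + (5 - 3)) = 10 + 2*(1 + 2) = 10 + 2*3 = 10 + 6 = 16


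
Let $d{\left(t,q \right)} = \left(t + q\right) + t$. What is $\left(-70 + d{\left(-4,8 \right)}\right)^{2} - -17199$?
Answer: $22099$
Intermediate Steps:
$d{\left(t,q \right)} = q + 2 t$ ($d{\left(t,q \right)} = \left(q + t\right) + t = q + 2 t$)
$\left(-70 + d{\left(-4,8 \right)}\right)^{2} - -17199 = \left(-70 + \left(8 + 2 \left(-4\right)\right)\right)^{2} - -17199 = \left(-70 + \left(8 - 8\right)\right)^{2} + 17199 = \left(-70 + 0\right)^{2} + 17199 = \left(-70\right)^{2} + 17199 = 4900 + 17199 = 22099$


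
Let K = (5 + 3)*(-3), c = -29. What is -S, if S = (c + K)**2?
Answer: -2809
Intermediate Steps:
K = -24 (K = 8*(-3) = -24)
S = 2809 (S = (-29 - 24)**2 = (-53)**2 = 2809)
-S = -1*2809 = -2809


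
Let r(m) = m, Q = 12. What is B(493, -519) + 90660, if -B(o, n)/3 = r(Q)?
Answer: 90624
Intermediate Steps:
B(o, n) = -36 (B(o, n) = -3*12 = -36)
B(493, -519) + 90660 = -36 + 90660 = 90624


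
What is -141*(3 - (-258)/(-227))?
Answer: -59643/227 ≈ -262.74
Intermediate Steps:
-141*(3 - (-258)/(-227)) = -141*(3 - (-258)*(-1)/227) = -141*(3 - 1*258/227) = -141*(3 - 258/227) = -141*423/227 = -59643/227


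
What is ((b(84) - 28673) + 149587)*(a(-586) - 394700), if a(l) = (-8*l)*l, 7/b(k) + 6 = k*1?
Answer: -14815948263266/39 ≈ -3.7990e+11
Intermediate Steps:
b(k) = 7/(-6 + k) (b(k) = 7/(-6 + k*1) = 7/(-6 + k))
a(l) = -8*l²
((b(84) - 28673) + 149587)*(a(-586) - 394700) = ((7/(-6 + 84) - 28673) + 149587)*(-8*(-586)² - 394700) = ((7/78 - 28673) + 149587)*(-8*343396 - 394700) = ((7*(1/78) - 28673) + 149587)*(-2747168 - 394700) = ((7/78 - 28673) + 149587)*(-3141868) = (-2236487/78 + 149587)*(-3141868) = (9431299/78)*(-3141868) = -14815948263266/39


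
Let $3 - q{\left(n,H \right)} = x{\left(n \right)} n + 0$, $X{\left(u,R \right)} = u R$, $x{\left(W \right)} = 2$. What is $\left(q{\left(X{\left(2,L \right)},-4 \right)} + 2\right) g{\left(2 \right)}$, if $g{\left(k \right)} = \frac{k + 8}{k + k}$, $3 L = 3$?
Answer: $\frac{5}{2} \approx 2.5$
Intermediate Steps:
$L = 1$ ($L = \frac{1}{3} \cdot 3 = 1$)
$g{\left(k \right)} = \frac{8 + k}{2 k}$
$X{\left(u,R \right)} = R u$
$q{\left(n,H \right)} = 3 - 2 n$ ($q{\left(n,H \right)} = 3 - \left(2 n + 0\right) = 3 - 2 n$)
$\left(q{\left(X{\left(2,L \right)},-4 \right)} + 2\right) g{\left(2 \right)} = \left(\left(3 - 2 \cdot 1 \cdot 2\right) + 2\right) \frac{8 + 2}{2 \cdot 2} = \left(\left(3 - 4\right) + 2\right) \frac{1}{2} \cdot \frac{1}{2} \cdot 10 = \left(\left(3 - 4\right) + 2\right) \frac{5}{2} = \left(-1 + 2\right) \frac{5}{2} = 1 \cdot \frac{5}{2} = \frac{5}{2}$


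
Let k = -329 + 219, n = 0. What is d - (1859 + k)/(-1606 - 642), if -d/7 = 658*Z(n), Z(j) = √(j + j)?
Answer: 1749/2248 ≈ 0.77802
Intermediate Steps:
Z(j) = √2*√j (Z(j) = √(2*j) = √2*√j)
k = -110
d = 0 (d = -4606*√2*√0 = -4606*√2*0 = -4606*0 = -7*0 = 0)
d - (1859 + k)/(-1606 - 642) = 0 - (1859 - 110)/(-1606 - 642) = 0 - 1749/(-2248) = 0 - 1749*(-1)/2248 = 0 - 1*(-1749/2248) = 0 + 1749/2248 = 1749/2248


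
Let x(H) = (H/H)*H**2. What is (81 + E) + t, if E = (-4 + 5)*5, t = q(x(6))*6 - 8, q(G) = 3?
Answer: 96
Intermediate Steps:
x(H) = H**2 (x(H) = 1*H**2 = H**2)
t = 10 (t = 3*6 - 8 = 18 - 8 = 10)
E = 5 (E = 1*5 = 5)
(81 + E) + t = (81 + 5) + 10 = 86 + 10 = 96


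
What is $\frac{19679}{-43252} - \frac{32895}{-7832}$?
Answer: $\frac{28832923}{7698856} \approx 3.7451$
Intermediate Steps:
$\frac{19679}{-43252} - \frac{32895}{-7832} = 19679 \left(- \frac{1}{43252}\right) - - \frac{32895}{7832} = - \frac{1789}{3932} + \frac{32895}{7832} = \frac{28832923}{7698856}$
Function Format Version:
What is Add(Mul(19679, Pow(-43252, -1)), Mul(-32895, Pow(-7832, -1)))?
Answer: Rational(28832923, 7698856) ≈ 3.7451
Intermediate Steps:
Add(Mul(19679, Pow(-43252, -1)), Mul(-32895, Pow(-7832, -1))) = Add(Mul(19679, Rational(-1, 43252)), Mul(-32895, Rational(-1, 7832))) = Add(Rational(-1789, 3932), Rational(32895, 7832)) = Rational(28832923, 7698856)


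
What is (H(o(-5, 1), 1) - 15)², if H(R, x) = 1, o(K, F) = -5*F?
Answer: 196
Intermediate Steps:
(H(o(-5, 1), 1) - 15)² = (1 - 15)² = (-14)² = 196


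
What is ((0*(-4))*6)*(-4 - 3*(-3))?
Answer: 0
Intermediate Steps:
((0*(-4))*6)*(-4 - 3*(-3)) = (0*6)*(-4 + 9) = 0*5 = 0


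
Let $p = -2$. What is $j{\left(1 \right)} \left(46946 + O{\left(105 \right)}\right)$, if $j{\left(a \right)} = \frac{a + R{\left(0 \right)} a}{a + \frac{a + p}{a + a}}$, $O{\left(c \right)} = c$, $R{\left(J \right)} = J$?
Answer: $94102$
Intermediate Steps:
$j{\left(a \right)} = \frac{a}{a + \frac{-2 + a}{2 a}}$ ($j{\left(a \right)} = \frac{a + 0 a}{a + \frac{a - 2}{a + a}} = \frac{a + 0}{a + \frac{-2 + a}{2 a}} = \frac{a}{a + \left(-2 + a\right) \frac{1}{2 a}} = \frac{a}{a + \frac{-2 + a}{2 a}}$)
$j{\left(1 \right)} \left(46946 + O{\left(105 \right)}\right) = \frac{2 \cdot 1^{2}}{-2 + 1 + 2 \cdot 1^{2}} \left(46946 + 105\right) = 2 \cdot 1 \frac{1}{-2 + 1 + 2 \cdot 1} \cdot 47051 = 2 \cdot 1 \frac{1}{-2 + 1 + 2} \cdot 47051 = 2 \cdot 1 \cdot 1^{-1} \cdot 47051 = 2 \cdot 1 \cdot 1 \cdot 47051 = 2 \cdot 47051 = 94102$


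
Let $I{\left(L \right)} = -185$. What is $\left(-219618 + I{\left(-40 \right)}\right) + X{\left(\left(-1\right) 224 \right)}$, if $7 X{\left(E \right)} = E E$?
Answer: $-212635$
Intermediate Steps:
$X{\left(E \right)} = \frac{E^{2}}{7}$ ($X{\left(E \right)} = \frac{E E}{7} = \frac{E^{2}}{7}$)
$\left(-219618 + I{\left(-40 \right)}\right) + X{\left(\left(-1\right) 224 \right)} = \left(-219618 - 185\right) + \frac{\left(\left(-1\right) 224\right)^{2}}{7} = -219803 + \frac{\left(-224\right)^{2}}{7} = -219803 + \frac{1}{7} \cdot 50176 = -219803 + 7168 = -212635$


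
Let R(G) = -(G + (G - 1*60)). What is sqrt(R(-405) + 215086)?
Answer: 2*sqrt(53989) ≈ 464.71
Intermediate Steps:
R(G) = 60 - 2*G (R(G) = -(G + (G - 60)) = -(G + (-60 + G)) = -(-60 + 2*G) = 60 - 2*G)
sqrt(R(-405) + 215086) = sqrt((60 - 2*(-405)) + 215086) = sqrt((60 + 810) + 215086) = sqrt(870 + 215086) = sqrt(215956) = 2*sqrt(53989)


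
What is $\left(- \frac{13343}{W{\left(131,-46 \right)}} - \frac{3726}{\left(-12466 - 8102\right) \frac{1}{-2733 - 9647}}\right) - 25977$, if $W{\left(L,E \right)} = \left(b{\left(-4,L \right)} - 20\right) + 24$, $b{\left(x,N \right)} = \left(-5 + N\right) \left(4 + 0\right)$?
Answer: $- \frac{12297051223}{435356} \approx -28246.0$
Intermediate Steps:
$b{\left(x,N \right)} = -20 + 4 N$ ($b{\left(x,N \right)} = \left(-5 + N\right) 4 = -20 + 4 N$)
$W{\left(L,E \right)} = -16 + 4 L$ ($W{\left(L,E \right)} = \left(\left(-20 + 4 L\right) - 20\right) + 24 = \left(-40 + 4 L\right) + 24 = -16 + 4 L$)
$\left(- \frac{13343}{W{\left(131,-46 \right)}} - \frac{3726}{\left(-12466 - 8102\right) \frac{1}{-2733 - 9647}}\right) - 25977 = \left(- \frac{13343}{-16 + 4 \cdot 131} - \frac{3726}{\left(-12466 - 8102\right) \frac{1}{-2733 - 9647}}\right) - 25977 = \left(- \frac{13343}{-16 + 524} - \frac{3726}{\left(-20568\right) \frac{1}{-12380}}\right) - 25977 = \left(- \frac{13343}{508} - \frac{3726}{\left(-20568\right) \left(- \frac{1}{12380}\right)}\right) - 25977 = \left(\left(-13343\right) \frac{1}{508} - \frac{3726}{\frac{5142}{3095}}\right) - 25977 = \left(- \frac{13343}{508} - \frac{1921995}{857}\right) - 25977 = - \frac{987808411}{435356} - 25977 = - \frac{12297051223}{435356}$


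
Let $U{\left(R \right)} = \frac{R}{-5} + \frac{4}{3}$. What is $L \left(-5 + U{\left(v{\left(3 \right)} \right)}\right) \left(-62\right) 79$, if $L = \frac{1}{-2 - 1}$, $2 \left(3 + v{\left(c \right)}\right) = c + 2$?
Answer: $- \frac{262043}{45} \approx -5823.2$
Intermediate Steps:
$v{\left(c \right)} = -2 + \frac{c}{2}$ ($v{\left(c \right)} = -3 + \frac{c + 2}{2} = -3 + \frac{2 + c}{2} = -3 + \left(1 + \frac{c}{2}\right) = -2 + \frac{c}{2}$)
$U{\left(R \right)} = \frac{4}{3} - \frac{R}{5}$ ($U{\left(R \right)} = R \left(- \frac{1}{5}\right) + 4 \cdot \frac{1}{3} = - \frac{R}{5} + \frac{4}{3} = \frac{4}{3} - \frac{R}{5}$)
$L = - \frac{1}{3}$ ($L = \frac{1}{-3} = - \frac{1}{3} \approx -0.33333$)
$L \left(-5 + U{\left(v{\left(3 \right)} \right)}\right) \left(-62\right) 79 = - \frac{-5 + \left(\frac{4}{3} - \frac{-2 + \frac{1}{2} \cdot 3}{5}\right)}{3} \left(-62\right) 79 = - \frac{-5 + \left(\frac{4}{3} - \frac{-2 + \frac{3}{2}}{5}\right)}{3} \left(-62\right) 79 = - \frac{-5 + \left(\frac{4}{3} - - \frac{1}{10}\right)}{3} \left(-62\right) 79 = - \frac{-5 + \left(\frac{4}{3} + \frac{1}{10}\right)}{3} \left(-62\right) 79 = - \frac{-5 + \frac{43}{30}}{3} \left(-62\right) 79 = \left(- \frac{1}{3}\right) \left(- \frac{107}{30}\right) \left(-62\right) 79 = \frac{107}{90} \left(-62\right) 79 = \left(- \frac{3317}{45}\right) 79 = - \frac{262043}{45}$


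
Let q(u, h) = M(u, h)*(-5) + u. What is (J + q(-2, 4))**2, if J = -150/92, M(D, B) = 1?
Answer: 157609/2116 ≈ 74.484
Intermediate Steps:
q(u, h) = -5 + u (q(u, h) = 1*(-5) + u = -5 + u)
J = -75/46 (J = -150*1/92 = -75/46 ≈ -1.6304)
(J + q(-2, 4))**2 = (-75/46 + (-5 - 2))**2 = (-75/46 - 7)**2 = (-397/46)**2 = 157609/2116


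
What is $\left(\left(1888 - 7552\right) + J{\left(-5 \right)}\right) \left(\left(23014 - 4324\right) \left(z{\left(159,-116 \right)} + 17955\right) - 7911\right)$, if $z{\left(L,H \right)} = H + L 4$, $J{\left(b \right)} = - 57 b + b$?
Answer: $-1859040493176$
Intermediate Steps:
$J{\left(b \right)} = - 56 b$
$z{\left(L,H \right)} = H + 4 L$
$\left(\left(1888 - 7552\right) + J{\left(-5 \right)}\right) \left(\left(23014 - 4324\right) \left(z{\left(159,-116 \right)} + 17955\right) - 7911\right) = \left(\left(1888 - 7552\right) - -280\right) \left(\left(23014 - 4324\right) \left(\left(-116 + 4 \cdot 159\right) + 17955\right) - 7911\right) = \left(-5664 + 280\right) \left(18690 \left(\left(-116 + 636\right) + 17955\right) - 7911\right) = - 5384 \left(18690 \left(520 + 17955\right) - 7911\right) = - 5384 \left(18690 \cdot 18475 - 7911\right) = - 5384 \left(345297750 - 7911\right) = \left(-5384\right) 345289839 = -1859040493176$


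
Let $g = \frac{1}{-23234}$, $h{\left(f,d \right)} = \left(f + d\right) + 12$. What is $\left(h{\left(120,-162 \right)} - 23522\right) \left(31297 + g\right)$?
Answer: $- \frac{8562971356672}{11617} \approx -7.3711 \cdot 10^{8}$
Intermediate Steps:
$h{\left(f,d \right)} = 12 + d + f$ ($h{\left(f,d \right)} = \left(d + f\right) + 12 = 12 + d + f$)
$g = - \frac{1}{23234} \approx -4.304 \cdot 10^{-5}$
$\left(h{\left(120,-162 \right)} - 23522\right) \left(31297 + g\right) = \left(\left(12 - 162 + 120\right) - 23522\right) \left(31297 - \frac{1}{23234}\right) = \left(-30 - 23522\right) \frac{727154497}{23234} = \left(-23552\right) \frac{727154497}{23234} = - \frac{8562971356672}{11617}$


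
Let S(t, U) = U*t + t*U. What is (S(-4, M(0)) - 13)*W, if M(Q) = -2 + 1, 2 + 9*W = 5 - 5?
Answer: 10/9 ≈ 1.1111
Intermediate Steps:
W = -2/9 (W = -2/9 + (5 - 5)/9 = -2/9 + (1/9)*0 = -2/9 + 0 = -2/9 ≈ -0.22222)
M(Q) = -1
S(t, U) = 2*U*t (S(t, U) = U*t + U*t = 2*U*t)
(S(-4, M(0)) - 13)*W = (2*(-1)*(-4) - 13)*(-2/9) = (8 - 13)*(-2/9) = -5*(-2/9) = 10/9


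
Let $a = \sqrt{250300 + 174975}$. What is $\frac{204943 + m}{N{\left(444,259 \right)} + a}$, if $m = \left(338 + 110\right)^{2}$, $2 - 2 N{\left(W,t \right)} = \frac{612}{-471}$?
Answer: $- \frac{1499529451}{952957854} + \frac{4544905865 \sqrt{17011}}{952957854} \approx 620.46$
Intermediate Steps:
$N{\left(W,t \right)} = \frac{259}{157}$ ($N{\left(W,t \right)} = 1 - \frac{612 \frac{1}{-471}}{2} = 1 - \frac{612 \left(- \frac{1}{471}\right)}{2} = 1 - - \frac{102}{157} = 1 + \frac{102}{157} = \frac{259}{157}$)
$a = 5 \sqrt{17011}$ ($a = \sqrt{425275} = 5 \sqrt{17011} \approx 652.13$)
$m = 200704$ ($m = 448^{2} = 200704$)
$\frac{204943 + m}{N{\left(444,259 \right)} + a} = \frac{204943 + 200704}{\frac{259}{157} + 5 \sqrt{17011}} = \frac{405647}{\frac{259}{157} + 5 \sqrt{17011}}$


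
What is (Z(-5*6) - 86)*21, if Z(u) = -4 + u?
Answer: -2520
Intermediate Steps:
(Z(-5*6) - 86)*21 = ((-4 - 5*6) - 86)*21 = ((-4 - 30) - 86)*21 = (-34 - 86)*21 = -120*21 = -2520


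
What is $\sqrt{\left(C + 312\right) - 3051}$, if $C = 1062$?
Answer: $i \sqrt{1677} \approx 40.951 i$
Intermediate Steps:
$\sqrt{\left(C + 312\right) - 3051} = \sqrt{\left(1062 + 312\right) - 3051} = \sqrt{1374 - 3051} = \sqrt{-1677} = i \sqrt{1677}$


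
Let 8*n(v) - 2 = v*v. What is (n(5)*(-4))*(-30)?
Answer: 405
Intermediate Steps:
n(v) = ¼ + v²/8 (n(v) = ¼ + (v*v)/8 = ¼ + v²/8)
(n(5)*(-4))*(-30) = ((¼ + (⅛)*5²)*(-4))*(-30) = ((¼ + (⅛)*25)*(-4))*(-30) = ((¼ + 25/8)*(-4))*(-30) = ((27/8)*(-4))*(-30) = -27/2*(-30) = 405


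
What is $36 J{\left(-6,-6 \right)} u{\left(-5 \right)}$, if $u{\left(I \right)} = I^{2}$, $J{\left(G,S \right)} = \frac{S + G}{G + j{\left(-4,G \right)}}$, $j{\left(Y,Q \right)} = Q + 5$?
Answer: $\frac{10800}{7} \approx 1542.9$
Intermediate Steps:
$j{\left(Y,Q \right)} = 5 + Q$
$J{\left(G,S \right)} = \frac{G + S}{5 + 2 G}$ ($J{\left(G,S \right)} = \frac{S + G}{G + \left(5 + G\right)} = \frac{G + S}{5 + 2 G}$)
$36 J{\left(-6,-6 \right)} u{\left(-5 \right)} = 36 \frac{-6 - 6}{5 + 2 \left(-6\right)} \left(-5\right)^{2} = 36 \frac{1}{5 - 12} \left(-12\right) 25 = 36 \frac{1}{-7} \left(-12\right) 25 = 36 \left(\left(- \frac{1}{7}\right) \left(-12\right)\right) 25 = 36 \cdot \frac{12}{7} \cdot 25 = \frac{432}{7} \cdot 25 = \frac{10800}{7}$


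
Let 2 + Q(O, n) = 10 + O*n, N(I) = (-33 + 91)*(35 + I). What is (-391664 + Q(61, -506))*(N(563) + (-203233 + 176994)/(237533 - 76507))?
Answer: -1179892588876245/80513 ≈ -1.4655e+10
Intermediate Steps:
N(I) = 2030 + 58*I (N(I) = 58*(35 + I) = 2030 + 58*I)
Q(O, n) = 8 + O*n (Q(O, n) = -2 + (10 + O*n) = 8 + O*n)
(-391664 + Q(61, -506))*(N(563) + (-203233 + 176994)/(237533 - 76507)) = (-391664 + (8 + 61*(-506)))*((2030 + 58*563) + (-203233 + 176994)/(237533 - 76507)) = (-391664 + (8 - 30866))*((2030 + 32654) - 26239/161026) = (-391664 - 30858)*(34684 - 26239*1/161026) = -422522*(34684 - 26239/161026) = -422522*5584999545/161026 = -1179892588876245/80513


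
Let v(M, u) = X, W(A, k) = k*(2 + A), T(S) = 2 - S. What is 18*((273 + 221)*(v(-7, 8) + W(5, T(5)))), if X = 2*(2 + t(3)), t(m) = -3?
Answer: -204516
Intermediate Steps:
X = -2 (X = 2*(2 - 3) = 2*(-1) = -2)
v(M, u) = -2
18*((273 + 221)*(v(-7, 8) + W(5, T(5)))) = 18*((273 + 221)*(-2 + (2 - 1*5)*(2 + 5))) = 18*(494*(-2 + (2 - 5)*7)) = 18*(494*(-2 - 3*7)) = 18*(494*(-2 - 21)) = 18*(494*(-23)) = 18*(-11362) = -204516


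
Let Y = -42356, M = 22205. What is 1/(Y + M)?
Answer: -1/20151 ≈ -4.9625e-5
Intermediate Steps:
1/(Y + M) = 1/(-42356 + 22205) = 1/(-20151) = -1/20151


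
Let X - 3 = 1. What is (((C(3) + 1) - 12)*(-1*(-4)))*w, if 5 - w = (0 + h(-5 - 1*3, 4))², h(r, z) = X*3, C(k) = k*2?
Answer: 2780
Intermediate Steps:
X = 4 (X = 3 + 1 = 4)
C(k) = 2*k
h(r, z) = 12 (h(r, z) = 4*3 = 12)
w = -139 (w = 5 - (0 + 12)² = 5 - 1*12² = 5 - 1*144 = 5 - 144 = -139)
(((C(3) + 1) - 12)*(-1*(-4)))*w = (((2*3 + 1) - 12)*(-1*(-4)))*(-139) = (((6 + 1) - 12)*4)*(-139) = ((7 - 12)*4)*(-139) = -5*4*(-139) = -20*(-139) = 2780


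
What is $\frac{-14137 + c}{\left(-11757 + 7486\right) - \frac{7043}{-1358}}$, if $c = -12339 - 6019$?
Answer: $\frac{8825642}{1158595} \approx 7.6175$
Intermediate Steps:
$c = -18358$
$\frac{-14137 + c}{\left(-11757 + 7486\right) - \frac{7043}{-1358}} = \frac{-14137 - 18358}{\left(-11757 + 7486\right) - \frac{7043}{-1358}} = - \frac{32495}{-4271 - - \frac{7043}{1358}} = - \frac{32495}{-4271 + \frac{7043}{1358}} = - \frac{32495}{- \frac{5792975}{1358}} = \left(-32495\right) \left(- \frac{1358}{5792975}\right) = \frac{8825642}{1158595}$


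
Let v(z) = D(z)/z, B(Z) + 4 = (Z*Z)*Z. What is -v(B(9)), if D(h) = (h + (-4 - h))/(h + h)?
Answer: 2/525625 ≈ 3.8050e-6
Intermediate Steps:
B(Z) = -4 + Z**3 (B(Z) = -4 + (Z*Z)*Z = -4 + Z**2*Z = -4 + Z**3)
D(h) = -2/h (D(h) = -4*1/(2*h) = -2/h)
v(z) = -2/z**2 (v(z) = (-2/z)/z = -2/z**2)
-v(B(9)) = -(-2)/(-4 + 9**3)**2 = -(-2)/(-4 + 729)**2 = -(-2)/725**2 = -(-2)/525625 = -1*(-2/525625) = 2/525625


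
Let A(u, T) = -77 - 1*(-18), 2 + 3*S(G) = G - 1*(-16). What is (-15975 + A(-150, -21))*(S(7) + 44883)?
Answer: -719766260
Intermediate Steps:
S(G) = 14/3 + G/3 (S(G) = -⅔ + (G - 1*(-16))/3 = -⅔ + (G + 16)/3 = -⅔ + (16 + G)/3 = -⅔ + (16/3 + G/3) = 14/3 + G/3)
A(u, T) = -59 (A(u, T) = -77 + 18 = -59)
(-15975 + A(-150, -21))*(S(7) + 44883) = (-15975 - 59)*((14/3 + (⅓)*7) + 44883) = -16034*((14/3 + 7/3) + 44883) = -16034*(7 + 44883) = -16034*44890 = -719766260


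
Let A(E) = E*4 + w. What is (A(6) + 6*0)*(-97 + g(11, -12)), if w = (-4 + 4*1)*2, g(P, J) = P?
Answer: -2064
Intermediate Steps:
w = 0 (w = (-4 + 4)*2 = 0*2 = 0)
A(E) = 4*E (A(E) = E*4 + 0 = 4*E + 0 = 4*E)
(A(6) + 6*0)*(-97 + g(11, -12)) = (4*6 + 6*0)*(-97 + 11) = (24 + 0)*(-86) = 24*(-86) = -2064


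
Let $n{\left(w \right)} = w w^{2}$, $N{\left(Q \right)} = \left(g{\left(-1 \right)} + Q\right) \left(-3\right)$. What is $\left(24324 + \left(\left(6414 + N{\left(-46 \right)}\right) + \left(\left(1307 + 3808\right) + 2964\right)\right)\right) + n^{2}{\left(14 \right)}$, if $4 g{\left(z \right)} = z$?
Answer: $\frac{30273967}{4} \approx 7.5685 \cdot 10^{6}$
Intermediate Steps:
$g{\left(z \right)} = \frac{z}{4}$
$N{\left(Q \right)} = \frac{3}{4} - 3 Q$ ($N{\left(Q \right)} = \left(\frac{1}{4} \left(-1\right) + Q\right) \left(-3\right) = \left(- \frac{1}{4} + Q\right) \left(-3\right) = \frac{3}{4} - 3 Q$)
$n{\left(w \right)} = w^{3}$
$\left(24324 + \left(\left(6414 + N{\left(-46 \right)}\right) + \left(\left(1307 + 3808\right) + 2964\right)\right)\right) + n^{2}{\left(14 \right)} = \left(24324 + \left(\left(6414 + \left(\frac{3}{4} - -138\right)\right) + \left(\left(1307 + 3808\right) + 2964\right)\right)\right) + \left(14^{3}\right)^{2} = \left(24324 + \left(\left(6414 + \left(\frac{3}{4} + 138\right)\right) + \left(5115 + 2964\right)\right)\right) + 2744^{2} = \left(24324 + \left(\left(6414 + \frac{555}{4}\right) + 8079\right)\right) + 7529536 = \left(24324 + \left(\frac{26211}{4} + 8079\right)\right) + 7529536 = \left(24324 + \frac{58527}{4}\right) + 7529536 = \frac{155823}{4} + 7529536 = \frac{30273967}{4}$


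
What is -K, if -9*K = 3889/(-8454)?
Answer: -3889/76086 ≈ -0.051113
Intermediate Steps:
K = 3889/76086 (K = -3889/(9*(-8454)) = -3889*(-1)/(9*8454) = -1/9*(-3889/8454) = 3889/76086 ≈ 0.051113)
-K = -1*3889/76086 = -3889/76086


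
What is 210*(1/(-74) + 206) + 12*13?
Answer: 1606287/37 ≈ 43413.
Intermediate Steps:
210*(1/(-74) + 206) + 12*13 = 210*(-1/74 + 206) + 156 = 210*(15243/74) + 156 = 1600515/37 + 156 = 1606287/37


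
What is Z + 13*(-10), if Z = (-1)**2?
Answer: -129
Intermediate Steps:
Z = 1
Z + 13*(-10) = 1 + 13*(-10) = 1 - 130 = -129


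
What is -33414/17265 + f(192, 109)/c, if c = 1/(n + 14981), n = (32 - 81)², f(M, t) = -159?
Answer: -15905323328/5755 ≈ -2.7637e+6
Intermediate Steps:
n = 2401 (n = (-49)² = 2401)
c = 1/17382 (c = 1/(2401 + 14981) = 1/17382 ≈ 5.7531e-5)
-33414/17265 + f(192, 109)/c = -33414/17265 - 159/1/17382 = -33414*1/17265 - 159*17382 = -11138/5755 - 2763738 = -15905323328/5755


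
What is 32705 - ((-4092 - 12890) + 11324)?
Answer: 38363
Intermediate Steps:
32705 - ((-4092 - 12890) + 11324) = 32705 - (-16982 + 11324) = 32705 - 1*(-5658) = 32705 + 5658 = 38363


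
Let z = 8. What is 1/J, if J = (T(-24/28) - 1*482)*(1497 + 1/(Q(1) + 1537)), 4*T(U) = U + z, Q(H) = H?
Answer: -21532/15478947801 ≈ -1.3911e-6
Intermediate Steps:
T(U) = 2 + U/4 (T(U) = (U + 8)/4 = (8 + U)/4 = 2 + U/4)
J = -15478947801/21532 (J = ((2 + (-24/28)/4) - 1*482)*(1497 + 1/(1 + 1537)) = ((2 + (-24*1/28)/4) - 482)*(1497 + 1/1538) = ((2 + (1/4)*(-6/7)) - 482)*(1497 + 1/1538) = ((2 - 3/14) - 482)*(2302387/1538) = (25/14 - 482)*(2302387/1538) = -6723/14*2302387/1538 = -15478947801/21532 ≈ -7.1888e+5)
1/J = 1/(-15478947801/21532) = -21532/15478947801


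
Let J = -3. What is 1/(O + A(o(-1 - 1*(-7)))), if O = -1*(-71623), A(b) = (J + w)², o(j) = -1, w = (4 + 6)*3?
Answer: 1/72352 ≈ 1.3821e-5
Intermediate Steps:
w = 30 (w = 10*3 = 30)
A(b) = 729 (A(b) = (-3 + 30)² = 27² = 729)
O = 71623
1/(O + A(o(-1 - 1*(-7)))) = 1/(71623 + 729) = 1/72352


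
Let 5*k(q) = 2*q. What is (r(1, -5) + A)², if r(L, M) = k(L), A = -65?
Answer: 104329/25 ≈ 4173.2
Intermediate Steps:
k(q) = 2*q/5 (k(q) = (2*q)/5 = 2*q/5)
r(L, M) = 2*L/5
(r(1, -5) + A)² = ((⅖)*1 - 65)² = (⅖ - 65)² = (-323/5)² = 104329/25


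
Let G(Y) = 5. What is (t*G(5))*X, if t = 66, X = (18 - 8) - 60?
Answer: -16500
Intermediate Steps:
X = -50 (X = 10 - 60 = -50)
(t*G(5))*X = (66*5)*(-50) = 330*(-50) = -16500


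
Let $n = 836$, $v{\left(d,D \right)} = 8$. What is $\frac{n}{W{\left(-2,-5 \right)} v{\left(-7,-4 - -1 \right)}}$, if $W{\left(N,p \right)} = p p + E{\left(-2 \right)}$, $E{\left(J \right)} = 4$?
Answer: $\frac{209}{58} \approx 3.6034$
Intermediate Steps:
$W{\left(N,p \right)} = 4 + p^{2}$ ($W{\left(N,p \right)} = p p + 4 = p^{2} + 4 = 4 + p^{2}$)
$\frac{n}{W{\left(-2,-5 \right)} v{\left(-7,-4 - -1 \right)}} = \frac{836}{\left(4 + \left(-5\right)^{2}\right) 8} = \frac{836}{\left(4 + 25\right) 8} = \frac{836}{29 \cdot 8} = \frac{836}{232} = 836 \cdot \frac{1}{232} = \frac{209}{58}$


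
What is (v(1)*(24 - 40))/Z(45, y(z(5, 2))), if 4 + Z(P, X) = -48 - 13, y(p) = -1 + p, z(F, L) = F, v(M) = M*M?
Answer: 16/65 ≈ 0.24615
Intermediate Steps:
v(M) = M²
Z(P, X) = -65 (Z(P, X) = -4 + (-48 - 13) = -4 - 61 = -65)
(v(1)*(24 - 40))/Z(45, y(z(5, 2))) = (1²*(24 - 40))/(-65) = (1*(-16))*(-1/65) = -16*(-1/65) = 16/65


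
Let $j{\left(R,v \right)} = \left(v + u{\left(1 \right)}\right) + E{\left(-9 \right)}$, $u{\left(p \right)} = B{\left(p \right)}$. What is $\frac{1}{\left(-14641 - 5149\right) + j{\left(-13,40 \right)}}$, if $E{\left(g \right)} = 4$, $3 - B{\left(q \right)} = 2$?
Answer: $- \frac{1}{19745} \approx -5.0646 \cdot 10^{-5}$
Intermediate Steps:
$B{\left(q \right)} = 1$ ($B{\left(q \right)} = 3 - 2 = 1$)
$u{\left(p \right)} = 1$
$j{\left(R,v \right)} = 5 + v$ ($j{\left(R,v \right)} = \left(v + 1\right) + 4 = \left(1 + v\right) + 4 = 5 + v$)
$\frac{1}{\left(-14641 - 5149\right) + j{\left(-13,40 \right)}} = \frac{1}{\left(-14641 - 5149\right) + \left(5 + 40\right)} = \frac{1}{\left(-14641 - 5149\right) + 45} = \frac{1}{-19790 + 45} = \frac{1}{-19745} = - \frac{1}{19745}$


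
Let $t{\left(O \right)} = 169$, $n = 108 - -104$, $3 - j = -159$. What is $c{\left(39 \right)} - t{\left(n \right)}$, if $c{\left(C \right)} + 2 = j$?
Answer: $-9$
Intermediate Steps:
$j = 162$ ($j = 3 - -159 = 3 + 159 = 162$)
$c{\left(C \right)} = 160$ ($c{\left(C \right)} = -2 + 162 = 160$)
$n = 212$ ($n = 108 + 104 = 212$)
$c{\left(39 \right)} - t{\left(n \right)} = 160 - 169 = -9$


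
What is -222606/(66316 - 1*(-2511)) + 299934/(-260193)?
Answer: -26188026792/5969434537 ≈ -4.3870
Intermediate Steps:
-222606/(66316 - 1*(-2511)) + 299934/(-260193) = -222606/(66316 + 2511) + 299934*(-1/260193) = -222606/68827 - 99978/86731 = -26188026792/5969434537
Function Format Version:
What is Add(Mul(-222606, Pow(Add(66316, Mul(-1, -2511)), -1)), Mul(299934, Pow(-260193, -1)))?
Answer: Rational(-26188026792, 5969434537) ≈ -4.3870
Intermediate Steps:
Add(Mul(-222606, Pow(Add(66316, Mul(-1, -2511)), -1)), Mul(299934, Pow(-260193, -1))) = Add(Mul(-222606, Pow(Add(66316, 2511), -1)), Mul(299934, Rational(-1, 260193))) = Add(Mul(-222606, Pow(68827, -1)), Rational(-99978, 86731)) = Add(Mul(-222606, Rational(1, 68827)), Rational(-99978, 86731)) = Add(Rational(-222606, 68827), Rational(-99978, 86731)) = Rational(-26188026792, 5969434537)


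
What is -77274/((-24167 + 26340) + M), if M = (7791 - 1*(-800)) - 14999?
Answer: 77274/4235 ≈ 18.247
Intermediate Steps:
M = -6408 (M = (7791 + 800) - 14999 = 8591 - 14999 = -6408)
-77274/((-24167 + 26340) + M) = -77274/((-24167 + 26340) - 6408) = -77274/(2173 - 6408) = -77274/(-4235) = -77274*(-1/4235) = 77274/4235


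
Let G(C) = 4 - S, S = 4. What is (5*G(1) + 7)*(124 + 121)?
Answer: 1715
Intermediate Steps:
G(C) = 0 (G(C) = 4 - 1*4 = 4 - 4 = 0)
(5*G(1) + 7)*(124 + 121) = (5*0 + 7)*(124 + 121) = (0 + 7)*245 = 7*245 = 1715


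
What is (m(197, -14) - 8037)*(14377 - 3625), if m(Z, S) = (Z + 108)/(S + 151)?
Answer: -11835414528/137 ≈ -8.6390e+7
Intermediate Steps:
m(Z, S) = (108 + Z)/(151 + S)
(m(197, -14) - 8037)*(14377 - 3625) = ((108 + 197)/(151 - 14) - 8037)*(14377 - 3625) = (305/137 - 8037)*10752 = -1100764/137*10752 = -11835414528/137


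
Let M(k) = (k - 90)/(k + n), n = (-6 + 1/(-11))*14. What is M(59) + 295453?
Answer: 85386258/289 ≈ 2.9545e+5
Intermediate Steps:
n = -938/11 (n = (-6 - 1/11)*14 = -67/11*14 = -938/11 ≈ -85.273)
M(k) = (-90 + k)/(-938/11 + k) (M(k) = (k - 90)/(k - 938/11) = (-90 + k)/(-938/11 + k))
M(59) + 295453 = 11*(-90 + 59)/(-938 + 11*59) + 295453 = 11*(-31)/(-938 + 649) + 295453 = 11*(-31)/(-289) + 295453 = 11*(-1/289)*(-31) + 295453 = 341/289 + 295453 = 85386258/289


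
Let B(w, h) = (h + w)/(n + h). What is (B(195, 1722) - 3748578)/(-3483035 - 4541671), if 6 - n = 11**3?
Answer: 496061183/1061936094 ≈ 0.46713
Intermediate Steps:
n = -1325 (n = 6 - 1*11**3 = 6 - 1*1331 = 6 - 1331 = -1325)
B(w, h) = (h + w)/(-1325 + h)
(B(195, 1722) - 3748578)/(-3483035 - 4541671) = ((1722 + 195)/(-1325 + 1722) - 3748578)/(-3483035 - 4541671) = (1917/397 - 3748578)/(-8024706) = ((1/397)*1917 - 3748578)*(-1/8024706) = (1917/397 - 3748578)*(-1/8024706) = -1488183549/397*(-1/8024706) = 496061183/1061936094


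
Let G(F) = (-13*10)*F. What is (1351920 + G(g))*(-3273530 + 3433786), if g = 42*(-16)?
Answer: 230653255680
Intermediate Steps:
g = -672
G(F) = -130*F
(1351920 + G(g))*(-3273530 + 3433786) = (1351920 - 130*(-672))*(-3273530 + 3433786) = (1351920 + 87360)*160256 = 1439280*160256 = 230653255680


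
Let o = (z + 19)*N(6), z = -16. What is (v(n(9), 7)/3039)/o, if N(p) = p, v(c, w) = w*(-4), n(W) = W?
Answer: -14/27351 ≈ -0.00051186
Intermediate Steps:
v(c, w) = -4*w
o = 18 (o = (-16 + 19)*6 = 3*6 = 18)
(v(n(9), 7)/3039)/o = (-4*7/3039)/18 = -28*1/3039*(1/18) = -28/3039*1/18 = -14/27351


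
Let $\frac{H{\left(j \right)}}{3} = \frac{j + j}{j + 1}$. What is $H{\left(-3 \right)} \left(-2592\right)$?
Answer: $-23328$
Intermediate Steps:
$H{\left(j \right)} = \frac{6 j}{1 + j}$ ($H{\left(j \right)} = 3 \frac{j + j}{j + 1} = 3 \frac{2 j}{1 + j} = \frac{6 j}{1 + j}$)
$H{\left(-3 \right)} \left(-2592\right) = 6 \left(-3\right) \frac{1}{1 - 3} \left(-2592\right) = 6 \left(-3\right) \frac{1}{-2} \left(-2592\right) = 6 \left(-3\right) \left(- \frac{1}{2}\right) \left(-2592\right) = 9 \left(-2592\right) = -23328$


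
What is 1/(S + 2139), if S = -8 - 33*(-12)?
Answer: 1/2527 ≈ 0.00039573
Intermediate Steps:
S = 388 (S = -8 + 396 = 388)
1/(S + 2139) = 1/(388 + 2139) = 1/2527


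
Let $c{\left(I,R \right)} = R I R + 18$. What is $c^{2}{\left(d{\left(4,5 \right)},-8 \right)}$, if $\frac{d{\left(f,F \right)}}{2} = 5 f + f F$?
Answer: $26399044$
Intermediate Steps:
$d{\left(f,F \right)} = 10 f + 2 F f$ ($d{\left(f,F \right)} = 2 \left(5 f + f F\right) = 2 \left(5 f + F f\right) = 10 f + 2 F f$)
$c{\left(I,R \right)} = 18 + I R^{2}$ ($c{\left(I,R \right)} = I R R + 18 = I R^{2} + 18 = 18 + I R^{2}$)
$c^{2}{\left(d{\left(4,5 \right)},-8 \right)} = \left(18 + 2 \cdot 4 \left(5 + 5\right) \left(-8\right)^{2}\right)^{2} = \left(18 + 2 \cdot 4 \cdot 10 \cdot 64\right)^{2} = \left(18 + 80 \cdot 64\right)^{2} = \left(18 + 5120\right)^{2} = 5138^{2} = 26399044$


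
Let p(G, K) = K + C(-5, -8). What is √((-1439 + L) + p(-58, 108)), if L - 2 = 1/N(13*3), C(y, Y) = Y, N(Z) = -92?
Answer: I*√2829115/46 ≈ 36.565*I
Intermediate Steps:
p(G, K) = -8 + K (p(G, K) = K - 8 = -8 + K)
L = 183/92 (L = 2 + 1/(-92) = 2 - 1/92 = 183/92 ≈ 1.9891)
√((-1439 + L) + p(-58, 108)) = √((-1439 + 183/92) + (-8 + 108)) = √(-132205/92 + 100) = √(-123005/92) = I*√2829115/46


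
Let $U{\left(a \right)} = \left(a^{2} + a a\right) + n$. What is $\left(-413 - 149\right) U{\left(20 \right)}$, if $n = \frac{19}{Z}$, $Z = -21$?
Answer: $- \frac{9430922}{21} \approx -4.4909 \cdot 10^{5}$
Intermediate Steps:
$n = - \frac{19}{21}$ ($n = \frac{19}{-21} = 19 \left(- \frac{1}{21}\right) = - \frac{19}{21} \approx -0.90476$)
$U{\left(a \right)} = - \frac{19}{21} + 2 a^{2}$ ($U{\left(a \right)} = \left(a^{2} + a a\right) - \frac{19}{21} = \left(a^{2} + a^{2}\right) - \frac{19}{21} = 2 a^{2} - \frac{19}{21} = - \frac{19}{21} + 2 a^{2}$)
$\left(-413 - 149\right) U{\left(20 \right)} = \left(-413 - 149\right) \left(- \frac{19}{21} + 2 \cdot 20^{2}\right) = - 562 \left(- \frac{19}{21} + 2 \cdot 400\right) = - 562 \left(- \frac{19}{21} + 800\right) = \left(-562\right) \frac{16781}{21} = - \frac{9430922}{21}$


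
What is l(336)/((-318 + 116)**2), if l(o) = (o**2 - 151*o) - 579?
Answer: 61581/40804 ≈ 1.5092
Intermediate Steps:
l(o) = -579 + o**2 - 151*o
l(336)/((-318 + 116)**2) = (-579 + 336**2 - 151*336)/((-318 + 116)**2) = (-579 + 112896 - 50736)/((-202)**2) = 61581/40804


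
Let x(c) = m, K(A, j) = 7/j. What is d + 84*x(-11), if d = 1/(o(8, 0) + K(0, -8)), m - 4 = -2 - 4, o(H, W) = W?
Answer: -1184/7 ≈ -169.14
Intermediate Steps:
m = -2 (m = 4 + (-2 - 4) = 4 - 6 = -2)
x(c) = -2
d = -8/7 (d = 1/(0 + 7/(-8)) = 1/(0 + 7*(-1/8)) = 1/(0 - 7/8) = 1/(-7/8) = -8/7 ≈ -1.1429)
d + 84*x(-11) = -8/7 + 84*(-2) = -8/7 - 168 = -1184/7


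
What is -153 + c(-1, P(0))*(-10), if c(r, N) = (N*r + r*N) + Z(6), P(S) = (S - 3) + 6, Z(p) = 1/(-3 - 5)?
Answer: -367/4 ≈ -91.750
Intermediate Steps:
Z(p) = -⅛ (Z(p) = 1/(-8) = -⅛)
P(S) = 3 + S (P(S) = (-3 + S) + 6 = 3 + S)
c(r, N) = -⅛ + 2*N*r (c(r, N) = (N*r + r*N) - ⅛ = (N*r + N*r) - ⅛ = 2*N*r - ⅛ = -⅛ + 2*N*r)
-153 + c(-1, P(0))*(-10) = -153 + (-⅛ + 2*(3 + 0)*(-1))*(-10) = -153 + (-⅛ + 2*3*(-1))*(-10) = -153 + (-⅛ - 6)*(-10) = -153 - 49/8*(-10) = -153 + 245/4 = -367/4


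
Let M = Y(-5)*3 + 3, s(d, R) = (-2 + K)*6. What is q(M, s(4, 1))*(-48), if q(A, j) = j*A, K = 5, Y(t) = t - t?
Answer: -2592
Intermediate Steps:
Y(t) = 0
s(d, R) = 18 (s(d, R) = (-2 + 5)*6 = 3*6 = 18)
M = 3 (M = 0*3 + 3 = 0 + 3 = 3)
q(A, j) = A*j
q(M, s(4, 1))*(-48) = (3*18)*(-48) = 54*(-48) = -2592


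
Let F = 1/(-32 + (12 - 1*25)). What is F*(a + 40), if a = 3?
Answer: -43/45 ≈ -0.95556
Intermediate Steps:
F = -1/45 (F = 1/(-32 + (12 - 25)) = 1/(-32 - 13) = 1/(-45) = -1/45 ≈ -0.022222)
F*(a + 40) = -(3 + 40)/45 = -1/45*43 = -43/45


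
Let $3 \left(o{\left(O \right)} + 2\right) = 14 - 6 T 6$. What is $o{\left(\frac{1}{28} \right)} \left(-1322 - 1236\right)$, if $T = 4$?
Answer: $\frac{347888}{3} \approx 1.1596 \cdot 10^{5}$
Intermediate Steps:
$o{\left(O \right)} = - \frac{136}{3}$ ($o{\left(O \right)} = -2 + \frac{14 - 6 \cdot 4 \cdot 6}{3} = -2 + \frac{14 - 24 \cdot 6}{3} = -2 + \frac{14 - 144}{3} = -2 + \frac{1}{3} \left(-130\right) = -2 - \frac{130}{3} = - \frac{136}{3}$)
$o{\left(\frac{1}{28} \right)} \left(-1322 - 1236\right) = - \frac{136 \left(-1322 - 1236\right)}{3} = \left(- \frac{136}{3}\right) \left(-2558\right) = \frac{347888}{3}$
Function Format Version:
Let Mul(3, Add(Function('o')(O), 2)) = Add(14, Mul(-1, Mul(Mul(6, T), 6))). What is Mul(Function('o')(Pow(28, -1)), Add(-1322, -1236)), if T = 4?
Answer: Rational(347888, 3) ≈ 1.1596e+5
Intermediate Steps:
Function('o')(O) = Rational(-136, 3) (Function('o')(O) = Add(-2, Mul(Rational(1, 3), Add(14, Mul(-1, Mul(Mul(6, 4), 6))))) = Add(-2, Mul(Rational(1, 3), Add(14, Mul(-1, Mul(24, 6))))) = Add(-2, Mul(Rational(1, 3), Add(14, Mul(-1, 144)))) = Add(-2, Mul(Rational(1, 3), Add(14, -144))) = Add(-2, Mul(Rational(1, 3), -130)) = Add(-2, Rational(-130, 3)) = Rational(-136, 3))
Mul(Function('o')(Pow(28, -1)), Add(-1322, -1236)) = Mul(Rational(-136, 3), Add(-1322, -1236)) = Mul(Rational(-136, 3), -2558) = Rational(347888, 3)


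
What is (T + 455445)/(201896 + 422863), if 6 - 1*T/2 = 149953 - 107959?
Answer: 123823/208253 ≈ 0.59458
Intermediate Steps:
T = -83976 (T = 12 - 2*(149953 - 107959) = 12 - 2*41994 = 12 - 83988 = -83976)
(T + 455445)/(201896 + 422863) = (-83976 + 455445)/(201896 + 422863) = 371469/624759 = 371469*(1/624759) = 123823/208253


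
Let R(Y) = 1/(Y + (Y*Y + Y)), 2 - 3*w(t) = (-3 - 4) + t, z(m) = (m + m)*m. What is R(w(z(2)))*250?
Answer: 2250/7 ≈ 321.43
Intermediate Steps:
z(m) = 2*m² (z(m) = (2*m)*m = 2*m²)
w(t) = 3 - t/3 (w(t) = ⅔ - ((-3 - 4) + t)/3 = ⅔ - (-7 + t)/3 = ⅔ + (7/3 - t/3) = 3 - t/3)
R(Y) = 1/(Y² + 2*Y) (R(Y) = 1/(Y + (Y² + Y)) = 1/(Y + (Y + Y²)) = 1/(Y² + 2*Y))
R(w(z(2)))*250 = (1/((3 - 2*2²/3)*(2 + (3 - 2*2²/3))))*250 = (1/((3 - 2*4/3)*(2 + (3 - 2*4/3))))*250 = (1/((3 - ⅓*8)*(2 + (3 - ⅓*8))))*250 = (1/((3 - 8/3)*(2 + (3 - 8/3))))*250 = (1/((⅓)*(2 + ⅓)))*250 = (3/(7/3))*250 = (3*(3/7))*250 = (9/7)*250 = 2250/7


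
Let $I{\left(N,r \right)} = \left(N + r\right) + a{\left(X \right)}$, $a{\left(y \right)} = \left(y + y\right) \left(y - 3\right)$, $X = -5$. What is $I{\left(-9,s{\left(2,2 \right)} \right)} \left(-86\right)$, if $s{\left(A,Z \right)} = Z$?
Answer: $-6278$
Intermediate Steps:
$a{\left(y \right)} = 2 y \left(-3 + y\right)$
$I{\left(N,r \right)} = 80 + N + r$ ($I{\left(N,r \right)} = \left(N + r\right) + 2 \left(-5\right) \left(-3 - 5\right) = \left(N + r\right) + 2 \left(-5\right) \left(-8\right) = \left(N + r\right) + 80 = 80 + N + r$)
$I{\left(-9,s{\left(2,2 \right)} \right)} \left(-86\right) = \left(80 - 9 + 2\right) \left(-86\right) = 73 \left(-86\right) = -6278$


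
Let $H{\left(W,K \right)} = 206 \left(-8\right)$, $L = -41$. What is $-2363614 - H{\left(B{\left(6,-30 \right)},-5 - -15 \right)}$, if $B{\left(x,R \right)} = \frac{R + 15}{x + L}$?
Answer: $-2361966$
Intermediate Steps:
$B{\left(x,R \right)} = \frac{15 + R}{-41 + x}$ ($B{\left(x,R \right)} = \frac{R + 15}{x - 41} = \frac{15 + R}{-41 + x}$)
$H{\left(W,K \right)} = -1648$
$-2363614 - H{\left(B{\left(6,-30 \right)},-5 - -15 \right)} = -2363614 - -1648 = -2363614 + 1648 = -2361966$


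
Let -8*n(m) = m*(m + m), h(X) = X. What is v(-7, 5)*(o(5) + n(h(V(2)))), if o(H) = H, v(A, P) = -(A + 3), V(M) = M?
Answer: 16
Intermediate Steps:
v(A, P) = -3 - A (v(A, P) = -(3 + A) = -3 - A)
n(m) = -m²/4 (n(m) = -m*(m + m)/8 = -m*2*m/8 = -m²/4)
v(-7, 5)*(o(5) + n(h(V(2)))) = (-3 - 1*(-7))*(5 - ¼*2²) = (-3 + 7)*(5 - ¼*4) = 4*(5 - 1) = 4*4 = 16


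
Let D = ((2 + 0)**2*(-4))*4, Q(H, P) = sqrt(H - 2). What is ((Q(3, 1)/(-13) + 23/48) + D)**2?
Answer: 1574899225/389376 ≈ 4044.7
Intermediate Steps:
Q(H, P) = sqrt(-2 + H)
D = -64 (D = (2**2*(-4))*4 = (4*(-4))*4 = -16*4 = -64)
((Q(3, 1)/(-13) + 23/48) + D)**2 = ((sqrt(-2 + 3)/(-13) + 23/48) - 64)**2 = ((sqrt(1)*(-1/13) + 23*(1/48)) - 64)**2 = ((1*(-1/13) + 23/48) - 64)**2 = ((-1/13 + 23/48) - 64)**2 = (251/624 - 64)**2 = (-39685/624)**2 = 1574899225/389376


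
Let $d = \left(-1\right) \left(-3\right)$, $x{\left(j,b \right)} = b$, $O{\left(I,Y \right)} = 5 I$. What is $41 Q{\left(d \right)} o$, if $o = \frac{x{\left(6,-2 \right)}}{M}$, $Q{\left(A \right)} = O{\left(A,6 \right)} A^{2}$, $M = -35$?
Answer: $\frac{2214}{7} \approx 316.29$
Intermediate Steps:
$d = 3$
$Q{\left(A \right)} = 5 A^{3}$ ($Q{\left(A \right)} = 5 A A^{2} = 5 A^{3}$)
$o = \frac{2}{35}$ ($o = - \frac{2}{-35} = \left(-2\right) \left(- \frac{1}{35}\right) = \frac{2}{35} \approx 0.057143$)
$41 Q{\left(d \right)} o = 41 \cdot 5 \cdot 3^{3} \cdot \frac{2}{35} = 41 \cdot 5 \cdot 27 \cdot \frac{2}{35} = 41 \cdot 135 \cdot \frac{2}{35} = 5535 \cdot \frac{2}{35} = \frac{2214}{7}$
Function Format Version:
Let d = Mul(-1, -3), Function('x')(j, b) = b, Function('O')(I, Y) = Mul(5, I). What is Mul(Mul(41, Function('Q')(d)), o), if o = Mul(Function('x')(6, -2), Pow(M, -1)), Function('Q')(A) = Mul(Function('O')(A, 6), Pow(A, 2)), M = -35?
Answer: Rational(2214, 7) ≈ 316.29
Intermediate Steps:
d = 3
Function('Q')(A) = Mul(5, Pow(A, 3)) (Function('Q')(A) = Mul(Mul(5, A), Pow(A, 2)) = Mul(5, Pow(A, 3)))
o = Rational(2, 35) (o = Mul(-2, Pow(-35, -1)) = Mul(-2, Rational(-1, 35)) = Rational(2, 35) ≈ 0.057143)
Mul(Mul(41, Function('Q')(d)), o) = Mul(Mul(41, Mul(5, Pow(3, 3))), Rational(2, 35)) = Mul(Mul(41, Mul(5, 27)), Rational(2, 35)) = Mul(Mul(41, 135), Rational(2, 35)) = Mul(5535, Rational(2, 35)) = Rational(2214, 7)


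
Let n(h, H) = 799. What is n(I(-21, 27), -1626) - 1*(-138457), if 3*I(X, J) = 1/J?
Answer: 139256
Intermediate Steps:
I(X, J) = 1/(3*J)
n(I(-21, 27), -1626) - 1*(-138457) = 799 - 1*(-138457) = 799 + 138457 = 139256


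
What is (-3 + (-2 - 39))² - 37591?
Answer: -35655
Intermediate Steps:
(-3 + (-2 - 39))² - 37591 = (-3 - 41)² - 37591 = (-44)² - 37591 = 1936 - 37591 = -35655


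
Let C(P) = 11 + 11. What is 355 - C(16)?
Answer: 333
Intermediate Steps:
C(P) = 22
355 - C(16) = 355 - 1*22 = 355 - 22 = 333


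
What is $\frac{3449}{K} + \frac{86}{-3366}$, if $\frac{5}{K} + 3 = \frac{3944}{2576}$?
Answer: $- \frac{2745676721}{2709630} \approx -1013.3$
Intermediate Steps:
$K = - \frac{1610}{473}$ ($K = \frac{5}{-3 + \frac{3944}{2576}} = \frac{5}{-3 + 3944 \cdot \frac{1}{2576}} = \frac{5}{-3 + \frac{493}{322}} = \frac{5}{- \frac{473}{322}} = 5 \left(- \frac{322}{473}\right) = - \frac{1610}{473} \approx -3.4038$)
$\frac{3449}{K} + \frac{86}{-3366} = \frac{3449}{- \frac{1610}{473}} + \frac{86}{-3366} = 3449 \left(- \frac{473}{1610}\right) + 86 \left(- \frac{1}{3366}\right) = - \frac{1631377}{1610} - \frac{43}{1683} = - \frac{2745676721}{2709630}$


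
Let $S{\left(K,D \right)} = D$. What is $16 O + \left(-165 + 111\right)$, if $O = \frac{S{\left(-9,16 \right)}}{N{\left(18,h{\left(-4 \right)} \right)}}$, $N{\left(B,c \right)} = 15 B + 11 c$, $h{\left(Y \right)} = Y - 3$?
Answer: $- \frac{10166}{193} \approx -52.674$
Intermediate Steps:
$h{\left(Y \right)} = -3 + Y$
$N{\left(B,c \right)} = 11 c + 15 B$
$O = \frac{16}{193}$ ($O = \frac{16}{11 \left(-3 - 4\right) + 15 \cdot 18} = \frac{16}{11 \left(-7\right) + 270} = \frac{16}{-77 + 270} = \frac{16}{193} \approx 0.082902$)
$16 O + \left(-165 + 111\right) = 16 \cdot \frac{16}{193} + \left(-165 + 111\right) = \frac{256}{193} - 54 = - \frac{10166}{193}$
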